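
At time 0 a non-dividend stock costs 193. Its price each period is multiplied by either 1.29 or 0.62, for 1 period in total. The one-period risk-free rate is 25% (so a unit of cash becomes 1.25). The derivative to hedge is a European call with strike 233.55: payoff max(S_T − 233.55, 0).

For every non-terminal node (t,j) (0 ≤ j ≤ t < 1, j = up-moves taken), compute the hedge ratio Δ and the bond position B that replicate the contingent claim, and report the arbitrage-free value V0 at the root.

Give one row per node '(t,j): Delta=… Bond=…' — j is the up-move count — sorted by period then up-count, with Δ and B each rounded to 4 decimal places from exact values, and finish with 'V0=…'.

No-arbitrage ⇒ martingale measure with p* = (R−d)/(u−d) = 0.9403.
At expiry t=1: V(1,0)=0.0000, V(1,1)=15.4200
  t=0,j=0: stock 193.0000 → up 248.9700 (V=15.4200), down 119.6600 (V=0.0000). Price 11.5995; hedge Δ=0.1192, bond B=-11.4154.
Check: Δ(0,0)·S0 + B(0,0) = 11.5995 = V0.

(0,0): Delta=0.1192 Bond=-11.4154
V0=11.5995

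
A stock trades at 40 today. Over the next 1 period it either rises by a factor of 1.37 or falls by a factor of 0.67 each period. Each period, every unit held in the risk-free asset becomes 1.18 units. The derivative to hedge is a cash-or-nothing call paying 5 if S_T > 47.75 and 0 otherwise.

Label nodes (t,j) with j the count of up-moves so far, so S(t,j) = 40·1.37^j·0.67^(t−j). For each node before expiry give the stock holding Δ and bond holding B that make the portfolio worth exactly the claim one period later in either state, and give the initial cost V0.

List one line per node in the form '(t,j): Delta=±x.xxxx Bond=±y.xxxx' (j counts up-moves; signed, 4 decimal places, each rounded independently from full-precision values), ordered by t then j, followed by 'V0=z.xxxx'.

The replicating-portfolio and risk-neutral prices coincide; use p* = (1.18−0.67)/(1.37−0.67) = 0.7286 for the latter.
At expiry t=1: V(1,0)=0.0000, V(1,1)=5.0000
  t=0,j=0: stock 40.0000 → up 54.8000 (V=5.0000), down 26.8000 (V=0.0000). Price 3.0872; hedge Δ=0.1786, bond B=-4.0557.
Check: Δ(0,0)·S0 + B(0,0) = 3.0872 = V0.

(0,0): Delta=0.1786 Bond=-4.0557
V0=3.0872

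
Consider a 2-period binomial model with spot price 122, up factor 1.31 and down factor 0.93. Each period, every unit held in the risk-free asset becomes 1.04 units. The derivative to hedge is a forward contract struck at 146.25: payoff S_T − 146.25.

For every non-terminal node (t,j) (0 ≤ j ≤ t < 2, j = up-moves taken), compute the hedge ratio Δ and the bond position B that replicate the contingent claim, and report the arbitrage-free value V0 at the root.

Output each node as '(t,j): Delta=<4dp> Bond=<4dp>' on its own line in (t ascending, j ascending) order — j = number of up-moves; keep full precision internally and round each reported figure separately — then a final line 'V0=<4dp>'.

(0,0): Delta=1.0000 Bond=-135.2163
(1,0): Delta=1.0000 Bond=-140.6250
(1,1): Delta=1.0000 Bond=-140.6250
V0=-13.2163

Since d<R<u, set p* = (R−d)/(u−d) = 0.2895; price each node as the discounted p*-expectation of its children.
Terminal values V(2,·): V(2,0)=-40.7322, V(2,1)=2.3826, V(2,2)=63.1142
Node (1,0) S=113.4600: V=(p*·2.3826+(1−p*)·-40.7322)/1.04=-27.1650; Δ=(2.3826−-40.7322)/(148.6326−105.5178)=1.0000; B=V−Δ·S=-140.6250
Node (1,1) S=159.8200: V=(p*·63.1142+(1−p*)·2.3826)/1.04=19.1950; Δ=(63.1142−2.3826)/(209.3642−148.6326)=1.0000; B=V−Δ·S=-140.6250
Node (0,0) S=122.0000: V=(p*·19.1950+(1−p*)·-27.1650)/1.04=-13.2163; Δ=(19.1950−-27.1650)/(159.8200−113.4600)=1.0000; B=V−Δ·S=-135.2163
The time-0 hedge costs -13.2163, which is the no-arbitrage price.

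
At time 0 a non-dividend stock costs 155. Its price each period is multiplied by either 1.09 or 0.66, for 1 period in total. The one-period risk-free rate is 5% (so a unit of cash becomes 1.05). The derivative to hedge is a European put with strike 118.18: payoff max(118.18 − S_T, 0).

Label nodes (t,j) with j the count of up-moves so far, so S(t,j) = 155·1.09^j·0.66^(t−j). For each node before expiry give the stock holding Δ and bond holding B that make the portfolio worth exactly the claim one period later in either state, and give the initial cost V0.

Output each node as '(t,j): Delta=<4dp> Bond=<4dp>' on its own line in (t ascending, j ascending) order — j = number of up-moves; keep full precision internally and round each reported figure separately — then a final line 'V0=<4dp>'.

Under the risk-neutral measure, an up-move has probability p* = (R−d)/(u−d) = 0.9070 and values discount at R = 1.05.
Terminal values V(1,·): V(1,0)=15.8800, V(1,1)=0.0000
Node (0,0) S=155.0000: V=(p*·0.0000+(1−p*)·15.8800)/1.05=1.4069; Δ=(0.0000−15.8800)/(168.9500−102.3000)=-0.2383; B=V−Δ·S=38.3371
Each (Δ,B) replicates both successor values, so the strategy is self-financing and V0 is arbitrage-free.

(0,0): Delta=-0.2383 Bond=38.3371
V0=1.4069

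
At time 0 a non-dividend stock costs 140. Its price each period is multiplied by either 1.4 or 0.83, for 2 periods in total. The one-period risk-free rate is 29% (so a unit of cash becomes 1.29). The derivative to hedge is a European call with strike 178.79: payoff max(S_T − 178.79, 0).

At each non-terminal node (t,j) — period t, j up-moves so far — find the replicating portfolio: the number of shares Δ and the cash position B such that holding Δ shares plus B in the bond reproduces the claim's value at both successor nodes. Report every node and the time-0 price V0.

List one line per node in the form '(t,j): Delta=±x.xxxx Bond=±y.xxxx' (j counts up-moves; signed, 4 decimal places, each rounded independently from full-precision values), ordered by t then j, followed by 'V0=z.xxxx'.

No-arbitrage ⇒ martingale measure with p* = (R−d)/(u−d) = 0.8070.
Terminal values V(2,·): V(2,0)=0.0000, V(2,1)=0.0000, V(2,2)=95.6100
(1,0): S=116.2000. Δ = (V_up−V_dn)/(S_up−S_dn) = (0.0000−0.0000)/(162.6800−96.4460) = 0.0000. V = [p*·0.0000 + (1−p*)·0.0000]/1.29 = 0.0000. B = V − Δ·S = 0.0000.
(1,1): S=196.0000. Δ = (V_up−V_dn)/(S_up−S_dn) = (95.6100−0.0000)/(274.4000−162.6800) = 0.8558. V = [p*·95.6100 + (1−p*)·0.0000]/1.29 = 59.8131. B = V − Δ·S = -107.9237.
(0,0): S=140.0000. Δ = (V_up−V_dn)/(S_up−S_dn) = (59.8131−0.0000)/(196.0000−116.2000) = 0.7495. V = [p*·59.8131 + (1−p*)·0.0000]/1.29 = 37.4188. B = V − Δ·S = -67.5165.
Root portfolio cost Δ·140+B reproduces V0=37.4188.

(0,0): Delta=0.7495 Bond=-67.5165
(1,0): Delta=0.0000 Bond=0.0000
(1,1): Delta=0.8558 Bond=-107.9237
V0=37.4188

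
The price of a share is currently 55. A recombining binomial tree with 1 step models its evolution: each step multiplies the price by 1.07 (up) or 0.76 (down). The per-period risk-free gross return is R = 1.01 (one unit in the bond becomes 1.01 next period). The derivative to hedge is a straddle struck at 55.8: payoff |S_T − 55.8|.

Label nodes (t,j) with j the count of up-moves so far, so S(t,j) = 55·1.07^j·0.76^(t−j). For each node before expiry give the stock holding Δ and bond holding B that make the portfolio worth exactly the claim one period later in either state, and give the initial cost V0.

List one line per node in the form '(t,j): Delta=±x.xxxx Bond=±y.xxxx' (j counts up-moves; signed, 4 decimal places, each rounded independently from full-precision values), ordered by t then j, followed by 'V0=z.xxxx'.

(0,0): Delta=-0.6422 Bond=40.4408
V0=5.1182

Since d<R<u, set p* = (R−d)/(u−d) = 0.8065; price each node as the discounted p*-expectation of its children.
Terminal payoffs: V(1,0)=14.0000, V(1,1)=3.0500
  t=0,j=0: stock 55.0000 → up 58.8500 (V=3.0500), down 41.8000 (V=14.0000). Price 5.1182; hedge Δ=-0.6422, bond B=40.4408.
Check: Δ(0,0)·S0 + B(0,0) = 5.1182 = V0.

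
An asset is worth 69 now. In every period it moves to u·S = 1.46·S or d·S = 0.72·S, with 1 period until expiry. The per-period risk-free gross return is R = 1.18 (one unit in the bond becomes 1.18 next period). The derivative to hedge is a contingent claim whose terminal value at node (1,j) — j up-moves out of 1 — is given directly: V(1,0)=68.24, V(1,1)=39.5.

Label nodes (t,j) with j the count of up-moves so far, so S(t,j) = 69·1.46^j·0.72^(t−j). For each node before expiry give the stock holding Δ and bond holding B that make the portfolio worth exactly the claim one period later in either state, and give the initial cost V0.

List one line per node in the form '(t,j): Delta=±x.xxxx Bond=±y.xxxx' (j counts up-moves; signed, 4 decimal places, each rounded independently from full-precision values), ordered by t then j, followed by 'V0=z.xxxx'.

No-arbitrage ⇒ martingale measure with p* = (R−d)/(u−d) = 0.6216.
Payoff layer (t=1): V(1,0)=68.2400, V(1,1)=39.5000
  t=0,j=0: stock 69.0000 → up 100.7400 (V=39.5000), down 49.6800 (V=68.2400). Price 42.6903; hedge Δ=-0.5629, bond B=81.5282.
Check: Δ(0,0)·S0 + B(0,0) = 42.6903 = V0.

(0,0): Delta=-0.5629 Bond=81.5282
V0=42.6903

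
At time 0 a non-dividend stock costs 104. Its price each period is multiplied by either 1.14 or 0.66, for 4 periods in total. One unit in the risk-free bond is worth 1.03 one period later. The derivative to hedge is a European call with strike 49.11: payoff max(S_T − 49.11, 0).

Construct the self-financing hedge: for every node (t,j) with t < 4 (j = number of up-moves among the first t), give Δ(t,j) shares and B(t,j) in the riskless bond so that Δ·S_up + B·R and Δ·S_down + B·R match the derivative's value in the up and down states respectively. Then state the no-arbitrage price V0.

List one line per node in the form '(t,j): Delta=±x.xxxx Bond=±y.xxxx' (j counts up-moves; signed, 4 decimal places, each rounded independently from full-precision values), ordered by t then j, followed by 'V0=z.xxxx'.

Under the risk-neutral measure, an up-move has probability p* = (R−d)/(u−d) = 0.7708 and values discount at R = 1.03.
Payoff layer (t=4): V(4,0)=0.0000, V(4,1)=0.0000, V(4,2)=9.7650, V(4,3)=52.5832, V(4,4)=126.5419
(3,0): S=29.8996. Δ = (V_up−V_dn)/(S_up−S_dn) = (0.0000−0.0000)/(34.0855−19.7337) = 0.0000. V = [p*·0.0000 + (1−p*)·0.0000]/1.03 = 0.0000. B = V − Δ·S = 0.0000.
(3,1): S=51.6447. Δ = (V_up−V_dn)/(S_up−S_dn) = (9.7650−0.0000)/(58.8750−34.0855) = 0.3939. V = [p*·9.7650 + (1−p*)·0.0000]/1.03 = 7.3079. B = V − Δ·S = -13.0358.
(3,2): S=89.2045. Δ = (V_up−V_dn)/(S_up−S_dn) = (52.5832−9.7650)/(101.6932−58.8750) = 1.0000. V = [p*·52.5832 + (1−p*)·9.7650]/1.03 = 41.5249. B = V − Δ·S = -47.6796.
(3,3): S=154.0806. Δ = (V_up−V_dn)/(S_up−S_dn) = (126.5419−52.5832)/(175.6519−101.6932) = 1.0000. V = [p*·126.5419 + (1−p*)·52.5832]/1.03 = 106.4010. B = V − Δ·S = -47.6796.
(2,0): S=45.3024. Δ = (V_up−V_dn)/(S_up−S_dn) = (7.3079−0.0000)/(51.6447−29.8996) = 0.3361. V = [p*·7.3079 + (1−p*)·0.0000]/1.03 = 5.4691. B = V − Δ·S = -9.7558.
(2,1): S=78.2496. Δ = (V_up−V_dn)/(S_up−S_dn) = (41.5249−7.3079)/(89.2045−51.6447) = 0.9110. V = [p*·41.5249 + (1−p*)·7.3079]/1.03 = 32.7025. B = V − Δ·S = -38.5829.
(2,2): S=135.1584. Δ = (V_up−V_dn)/(S_up−S_dn) = (106.4010−41.5249)/(154.0806−89.2045) = 1.0000. V = [p*·106.4010 + (1−p*)·41.5249]/1.03 = 88.8675. B = V − Δ·S = -46.2909.
(1,0): S=68.6400. Δ = (V_up−V_dn)/(S_up−S_dn) = (32.7025−5.4691)/(78.2496−45.3024) = 0.8266. V = [p*·32.7025 + (1−p*)·5.4691]/1.03 = 25.6908. B = V − Δ·S = -31.0453.
(1,1): S=118.5600. Δ = (V_up−V_dn)/(S_up−S_dn) = (88.8675−32.7025)/(135.1584−78.2496) = 0.9869. V = [p*·88.8675 + (1−p*)·32.7025]/1.03 = 73.7829. B = V − Δ·S = -43.2276.
(0,0): S=104.0000. Δ = (V_up−V_dn)/(S_up−S_dn) = (73.7829−25.6908)/(118.5600−68.6400) = 0.9634. V = [p*·73.7829 + (1−p*)·25.6908]/1.03 = 60.9338. B = V − Δ·S = -39.2581.
Each (Δ,B) replicates both successor values, so the strategy is self-financing and V0 is arbitrage-free.

(0,0): Delta=0.9634 Bond=-39.2581
(1,0): Delta=0.8266 Bond=-31.0453
(1,1): Delta=0.9869 Bond=-43.2276
(2,0): Delta=0.3361 Bond=-9.7558
(2,1): Delta=0.9110 Bond=-38.5829
(2,2): Delta=1.0000 Bond=-46.2909
(3,0): Delta=0.0000 Bond=0.0000
(3,1): Delta=0.3939 Bond=-13.0358
(3,2): Delta=1.0000 Bond=-47.6796
(3,3): Delta=1.0000 Bond=-47.6796
V0=60.9338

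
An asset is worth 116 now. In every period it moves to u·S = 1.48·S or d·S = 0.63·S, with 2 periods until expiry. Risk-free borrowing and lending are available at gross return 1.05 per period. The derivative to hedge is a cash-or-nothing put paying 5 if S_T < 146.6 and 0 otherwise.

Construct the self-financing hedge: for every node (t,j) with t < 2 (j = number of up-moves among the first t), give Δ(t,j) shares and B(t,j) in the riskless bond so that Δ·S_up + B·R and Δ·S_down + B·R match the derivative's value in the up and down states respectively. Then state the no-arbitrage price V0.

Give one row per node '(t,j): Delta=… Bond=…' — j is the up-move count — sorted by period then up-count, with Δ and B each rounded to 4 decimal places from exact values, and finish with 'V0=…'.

Since d<R<u, set p* = (R−d)/(u−d) = 0.4941; price each node as the discounted p*-expectation of its children.
Terminal payoffs: V(2,0)=5.0000, V(2,1)=5.0000, V(2,2)=0.0000
Node (1,0) S=73.0800: V=(p*·5.0000+(1−p*)·5.0000)/1.05=4.7619; Δ=(5.0000−5.0000)/(108.1584−46.0404)=0.0000; B=V−Δ·S=4.7619
Node (1,1) S=171.6800: V=(p*·0.0000+(1−p*)·5.0000)/1.05=2.4090; Δ=(0.0000−5.0000)/(254.0864−108.1584)=-0.0343; B=V−Δ·S=8.2913
Node (0,0) S=116.0000: V=(p*·2.4090+(1−p*)·4.7619)/1.05=3.4279; Δ=(2.4090−4.7619)/(171.6800−73.0800)=-0.0239; B=V−Δ·S=6.1960
Each (Δ,B) replicates both successor values, so the strategy is self-financing and V0 is arbitrage-free.

(0,0): Delta=-0.0239 Bond=6.1960
(1,0): Delta=0.0000 Bond=4.7619
(1,1): Delta=-0.0343 Bond=8.2913
V0=3.4279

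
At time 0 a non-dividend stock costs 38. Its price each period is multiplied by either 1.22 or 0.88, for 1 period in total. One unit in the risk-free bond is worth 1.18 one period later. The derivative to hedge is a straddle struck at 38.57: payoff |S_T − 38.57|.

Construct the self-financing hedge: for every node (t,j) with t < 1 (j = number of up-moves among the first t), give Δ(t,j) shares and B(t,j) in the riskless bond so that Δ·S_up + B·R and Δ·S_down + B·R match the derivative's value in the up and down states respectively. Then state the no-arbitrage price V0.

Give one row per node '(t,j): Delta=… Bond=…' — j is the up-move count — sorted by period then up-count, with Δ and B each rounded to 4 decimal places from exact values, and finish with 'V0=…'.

(0,0): Delta=0.2059 Bond=-1.4870
V0=6.3365

The replicating-portfolio and risk-neutral prices coincide; use p* = (1.18−0.88)/(1.22−0.88) = 0.8824 for the latter.
Terminal values V(1,·): V(1,0)=5.1300, V(1,1)=7.7900
(0,0): S=38.0000. Δ = (V_up−V_dn)/(S_up−S_dn) = (7.7900−5.1300)/(46.3600−33.4400) = 0.2059. V = [p*·7.7900 + (1−p*)·5.1300]/1.18 = 6.3365. B = V − Δ·S = -1.4870.
Root portfolio cost Δ·38+B reproduces V0=6.3365.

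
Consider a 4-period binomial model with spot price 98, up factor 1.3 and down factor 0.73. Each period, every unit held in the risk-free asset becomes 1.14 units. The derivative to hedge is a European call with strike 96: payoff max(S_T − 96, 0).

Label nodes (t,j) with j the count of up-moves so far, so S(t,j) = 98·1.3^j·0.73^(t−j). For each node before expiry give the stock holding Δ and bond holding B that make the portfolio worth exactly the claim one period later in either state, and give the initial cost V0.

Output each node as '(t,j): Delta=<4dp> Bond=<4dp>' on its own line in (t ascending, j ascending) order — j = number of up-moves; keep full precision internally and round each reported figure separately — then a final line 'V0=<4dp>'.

(0,0): Delta=0.8739 Bond=-41.3638
(1,0): Delta=0.5972 Bond=-27.3599
(1,1): Delta=0.9346 Bond=-54.8795
(2,0): Delta=0.0000 Bond=0.0000
(2,1): Delta=0.7281 Bond=-43.3620
(2,2): Delta=0.9798 Bond=-70.0555
(3,0): Delta=0.0000 Bond=0.0000
(3,1): Delta=0.0000 Bond=0.0000
(3,2): Delta=0.8877 Bond=-68.7236
(3,3): Delta=1.0000 Bond=-84.2105
V0=44.2817

Under the risk-neutral measure, an up-move has probability p* = (R−d)/(u−d) = 0.7193 and values discount at R = 1.14.
At expiry t=4: V(4,0)=0.0000, V(4,1)=0.0000, V(4,2)=0.0000, V(4,3)=61.1734, V(4,4)=183.8978
Node (3,0) S=38.1237: V=(p*·0.0000+(1−p*)·0.0000)/1.14=0.0000; Δ=(0.0000−0.0000)/(49.5608−27.8303)=0.0000; B=V−Δ·S=0.0000
Node (3,1) S=67.8915: V=(p*·0.0000+(1−p*)·0.0000)/1.14=0.0000; Δ=(0.0000−0.0000)/(88.2589−49.5608)=0.0000; B=V−Δ·S=0.0000
Node (3,2) S=120.9026: V=(p*·61.1734+(1−p*)·0.0000)/1.14=38.5982; Δ=(61.1734−0.0000)/(157.1734−88.2589)=0.8877; B=V−Δ·S=-68.7236
Node (3,3) S=215.3060: V=(p*·183.8978+(1−p*)·61.1734)/1.14=131.0955; Δ=(183.8978−61.1734)/(279.8978−157.1734)=1.0000; B=V−Δ·S=-84.2105
Node (2,0) S=52.2242: V=(p*·0.0000+(1−p*)·0.0000)/1.14=0.0000; Δ=(0.0000−0.0000)/(67.8915−38.1237)=0.0000; B=V−Δ·S=0.0000
Node (2,1) S=93.0020: V=(p*·38.5982+(1−p*)·0.0000)/1.14=24.3540; Δ=(38.5982−0.0000)/(120.9026−67.8915)=0.7281; B=V−Δ·S=-43.3620
Node (2,2) S=165.6200: V=(p*·131.0955+(1−p*)·38.5982)/1.14=92.2205; Δ=(131.0955−38.5982)/(215.3060−120.9026)=0.9798; B=V−Δ·S=-70.0555
Node (1,0) S=71.5400: V=(p*·24.3540+(1−p*)·0.0000)/1.14=15.3665; Δ=(24.3540−0.0000)/(93.0020−52.2242)=0.5972; B=V−Δ·S=-27.3599
Node (1,1) S=127.4000: V=(p*·92.2205+(1−p*)·24.3540)/1.14=64.1844; Δ=(92.2205−24.3540)/(165.6200−93.0020)=0.9346; B=V−Δ·S=-54.8795
Node (0,0) S=98.0000: V=(p*·64.1844+(1−p*)·15.3665)/1.14=44.2817; Δ=(64.1844−15.3665)/(127.4000−71.5400)=0.8739; B=V−Δ·S=-41.3638
Check: Δ(0,0)·S0 + B(0,0) = 44.2817 = V0.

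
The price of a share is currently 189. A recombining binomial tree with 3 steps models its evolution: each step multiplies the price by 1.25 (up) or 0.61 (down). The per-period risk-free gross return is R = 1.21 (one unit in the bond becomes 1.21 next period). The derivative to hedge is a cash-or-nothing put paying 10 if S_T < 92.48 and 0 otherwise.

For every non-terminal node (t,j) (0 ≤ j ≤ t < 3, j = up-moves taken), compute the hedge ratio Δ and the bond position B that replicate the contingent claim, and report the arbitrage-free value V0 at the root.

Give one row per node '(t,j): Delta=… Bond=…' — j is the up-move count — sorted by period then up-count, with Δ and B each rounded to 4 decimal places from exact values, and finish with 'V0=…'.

No-arbitrage ⇒ martingale measure with p* = (R−d)/(u−d) = 0.9375.
Payoff layer (t=3): V(3,0)=10.0000, V(3,1)=10.0000, V(3,2)=0.0000, V(3,3)=0.0000
Node (2,0) S=70.3269: V=(p*·10.0000+(1−p*)·10.0000)/1.21=8.2645; Δ=(10.0000−10.0000)/(87.9086−42.8994)=0.0000; B=V−Δ·S=8.2645
Node (2,1) S=144.1125: V=(p*·0.0000+(1−p*)·10.0000)/1.21=0.5165; Δ=(0.0000−10.0000)/(180.1406−87.9086)=-0.1084; B=V−Δ·S=16.1415
Node (2,2) S=295.3125: V=(p*·0.0000+(1−p*)·0.0000)/1.21=0.0000; Δ=(0.0000−0.0000)/(369.1406−180.1406)=0.0000; B=V−Δ·S=0.0000
Node (1,0) S=115.2900: V=(p*·0.5165+(1−p*)·8.2645)/1.21=0.8271; Δ=(0.5165−8.2645)/(144.1125−70.3269)=-0.1050; B=V−Δ·S=12.9332
Node (1,1) S=236.2500: V=(p*·0.0000+(1−p*)·0.5165)/1.21=0.0267; Δ=(0.0000−0.5165)/(295.3125−144.1125)=-0.0034; B=V−Δ·S=0.8338
Node (0,0) S=189.0000: V=(p*·0.0267+(1−p*)·0.8271)/1.21=0.0634; Δ=(0.0267−0.8271)/(236.2500−115.2900)=-0.0066; B=V−Δ·S=1.3140
Self-financing check: at every node Δ·S+B equals the discounted successor values.

(0,0): Delta=-0.0066 Bond=1.3140
(1,0): Delta=-0.1050 Bond=12.9332
(1,1): Delta=-0.0034 Bond=0.8338
(2,0): Delta=0.0000 Bond=8.2645
(2,1): Delta=-0.1084 Bond=16.1415
(2,2): Delta=0.0000 Bond=0.0000
V0=0.0634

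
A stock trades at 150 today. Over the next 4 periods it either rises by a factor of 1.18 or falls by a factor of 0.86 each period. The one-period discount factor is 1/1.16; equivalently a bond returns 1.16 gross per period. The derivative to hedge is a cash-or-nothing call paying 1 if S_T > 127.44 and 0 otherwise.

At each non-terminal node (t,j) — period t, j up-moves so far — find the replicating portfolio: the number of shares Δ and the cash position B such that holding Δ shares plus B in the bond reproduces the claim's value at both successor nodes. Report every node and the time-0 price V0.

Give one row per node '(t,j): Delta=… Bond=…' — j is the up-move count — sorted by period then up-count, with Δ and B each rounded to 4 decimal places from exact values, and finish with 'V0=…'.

Under the risk-neutral measure, an up-move has probability p* = (R−d)/(u−d) = 0.9375 and values discount at R = 1.16.
Payoff layer (t=4): V(4,0)=0.0000, V(4,1)=0.0000, V(4,2)=1.0000, V(4,3)=1.0000, V(4,4)=1.0000
Node (3,0) S=95.4084: V=(p*·0.0000+(1−p*)·0.0000)/1.16=0.0000; Δ=(0.0000−0.0000)/(112.5819−82.0512)=0.0000; B=V−Δ·S=0.0000
Node (3,1) S=130.9092: V=(p*·1.0000+(1−p*)·0.0000)/1.16=0.8082; Δ=(1.0000−0.0000)/(154.4729−112.5819)=0.0239; B=V−Δ·S=-2.3168
Node (3,2) S=179.6196: V=(p*·1.0000+(1−p*)·1.0000)/1.16=0.8621; Δ=(1.0000−1.0000)/(211.9511−154.4729)=0.0000; B=V−Δ·S=0.8621
Node (3,3) S=246.4548: V=(p*·1.0000+(1−p*)·1.0000)/1.16=0.8621; Δ=(1.0000−1.0000)/(290.8167−211.9511)=0.0000; B=V−Δ·S=0.8621
Node (2,0) S=110.9400: V=(p*·0.8082+(1−p*)·0.0000)/1.16=0.6532; Δ=(0.8082−0.0000)/(130.9092−95.4084)=0.0228; B=V−Δ·S=-1.8724
Node (2,1) S=152.2200: V=(p*·0.8621+(1−p*)·0.8082)/1.16=0.7403; Δ=(0.8621−0.8082)/(179.6196−130.9092)=0.0011; B=V−Δ·S=0.5719
Node (2,2) S=208.8600: V=(p*·0.8621+(1−p*)·0.8621)/1.16=0.7432; Δ=(0.8621−0.8621)/(246.4548−179.6196)=0.0000; B=V−Δ·S=0.7432
Node (1,0) S=129.0000: V=(p*·0.7403+(1−p*)·0.6532)/1.16=0.6335; Δ=(0.7403−0.6532)/(152.2200−110.9400)=0.0021; B=V−Δ·S=0.3613
Node (1,1) S=177.0000: V=(p*·0.7432+(1−p*)·0.7403)/1.16=0.6405; Δ=(0.7432−0.7403)/(208.8600−152.2200)=0.0001; B=V−Δ·S=0.6314
Node (0,0) S=150.0000: V=(p*·0.6405+(1−p*)·0.6335)/1.16=0.5518; Δ=(0.6405−0.6335)/(177.0000−129.0000)=0.0001; B=V−Δ·S=0.5298
Check: Δ(0,0)·S0 + B(0,0) = 0.5518 = V0.

(0,0): Delta=0.0001 Bond=0.5298
(1,0): Delta=0.0021 Bond=0.3613
(1,1): Delta=0.0001 Bond=0.6314
(2,0): Delta=0.0228 Bond=-1.8724
(2,1): Delta=0.0011 Bond=0.5719
(2,2): Delta=0.0000 Bond=0.7432
(3,0): Delta=0.0000 Bond=0.0000
(3,1): Delta=0.0239 Bond=-2.3168
(3,2): Delta=0.0000 Bond=0.8621
(3,3): Delta=0.0000 Bond=0.8621
V0=0.5518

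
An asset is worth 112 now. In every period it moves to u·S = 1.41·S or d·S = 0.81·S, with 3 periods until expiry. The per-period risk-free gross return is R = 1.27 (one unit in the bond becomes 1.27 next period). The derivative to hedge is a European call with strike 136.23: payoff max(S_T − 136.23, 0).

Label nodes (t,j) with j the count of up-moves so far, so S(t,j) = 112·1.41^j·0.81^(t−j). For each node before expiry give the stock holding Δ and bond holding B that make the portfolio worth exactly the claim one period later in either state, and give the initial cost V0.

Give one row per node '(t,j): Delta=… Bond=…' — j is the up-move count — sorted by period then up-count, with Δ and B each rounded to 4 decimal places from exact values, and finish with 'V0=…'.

No-arbitrage ⇒ martingale measure with p* = (R−d)/(u−d) = 0.7667.
Terminal values V(3,·): V(3,0)=0.0000, V(3,1)=0.0000, V(3,2)=44.1304, V(3,3)=177.7308
  t=2,j=0: stock 73.4832 → up 103.6113 (V=0.0000), down 59.5214 (V=0.0000). Price 0.0000; hedge Δ=0.0000, bond B=0.0000.
  t=2,j=1: stock 127.9152 → up 180.3604 (V=44.1304), down 103.6113 (V=0.0000). Price 26.6404; hedge Δ=0.5750, bond B=-46.9103.
  t=2,j=2: stock 222.6672 → up 313.9608 (V=177.7308), down 180.3604 (V=44.1304). Price 115.3995; hedge Δ=1.0000, bond B=-107.2677.
  t=1,j=0: stock 90.7200 → up 127.9152 (V=26.6404), down 73.4832 (V=0.0000). Price 16.0821; hedge Δ=0.4894, bond B=-28.3186.
  t=1,j=1: stock 157.9200 → up 222.6672 (V=115.3995), down 127.9152 (V=26.6404). Price 74.5583; hedge Δ=0.9368, bond B=-73.3735.
  t=0,j=0: stock 112.0000 → up 157.9200 (V=74.5583), down 90.7200 (V=16.0821). Price 47.9637; hedge Δ=0.8702, bond B=-49.4966.
Each (Δ,B) replicates both successor values, so the strategy is self-financing and V0 is arbitrage-free.

(0,0): Delta=0.8702 Bond=-49.4966
(1,0): Delta=0.4894 Bond=-28.3186
(1,1): Delta=0.9368 Bond=-73.3735
(2,0): Delta=0.0000 Bond=0.0000
(2,1): Delta=0.5750 Bond=-46.9103
(2,2): Delta=1.0000 Bond=-107.2677
V0=47.9637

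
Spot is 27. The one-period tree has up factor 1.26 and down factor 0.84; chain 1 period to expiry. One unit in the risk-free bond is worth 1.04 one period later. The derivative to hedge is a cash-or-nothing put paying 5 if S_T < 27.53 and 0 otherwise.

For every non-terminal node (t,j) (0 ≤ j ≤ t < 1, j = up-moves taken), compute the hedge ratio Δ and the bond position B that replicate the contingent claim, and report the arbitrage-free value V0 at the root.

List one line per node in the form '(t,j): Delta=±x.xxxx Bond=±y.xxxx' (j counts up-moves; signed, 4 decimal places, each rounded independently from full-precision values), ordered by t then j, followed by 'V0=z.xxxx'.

(0,0): Delta=-0.4409 Bond=14.4231
V0=2.5183

Risk-neutral probability p* = (R−d)/(u−d) = (1.04−0.84)/(1.26−0.84) = 0.4762.
Terminal payoffs: V(1,0)=5.0000, V(1,1)=0.0000
  t=0,j=0: stock 27.0000 → up 34.0200 (V=0.0000), down 22.6800 (V=5.0000). Price 2.5183; hedge Δ=-0.4409, bond B=14.4231.
Self-financing check: at every node Δ·S+B equals the discounted successor values.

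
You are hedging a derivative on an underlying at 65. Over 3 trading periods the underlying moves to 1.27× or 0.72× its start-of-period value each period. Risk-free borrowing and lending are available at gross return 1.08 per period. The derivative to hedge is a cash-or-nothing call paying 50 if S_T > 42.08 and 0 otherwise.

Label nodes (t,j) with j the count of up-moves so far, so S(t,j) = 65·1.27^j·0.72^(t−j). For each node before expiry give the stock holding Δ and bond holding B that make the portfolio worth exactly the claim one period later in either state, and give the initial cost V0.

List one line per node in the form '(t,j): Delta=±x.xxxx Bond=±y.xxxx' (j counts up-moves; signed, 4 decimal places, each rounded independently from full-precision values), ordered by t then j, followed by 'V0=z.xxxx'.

(0,0): Delta=0.1431 Bond=28.7540
(1,0): Delta=0.6213 Bond=8.6726
(1,1): Delta=0.0000 Bond=42.8669
(2,0): Delta=2.6979 Bond=-60.6061
(2,1): Delta=0.0000 Bond=46.2963
(2,2): Delta=0.0000 Bond=46.2963
V0=38.0553

The replicating-portfolio and risk-neutral prices coincide; use p* = (1.08−0.72)/(1.27−0.72) = 0.6545 for the latter.
Terminal payoffs: V(3,0)=0.0000, V(3,1)=50.0000, V(3,2)=50.0000, V(3,3)=50.0000
Node (2,0) S=33.6960: V=(p*·50.0000+(1−p*)·0.0000)/1.08=30.3030; Δ=(50.0000−0.0000)/(42.7939−24.2611)=2.6979; B=V−Δ·S=-60.6061
Node (2,1) S=59.4360: V=(p*·50.0000+(1−p*)·50.0000)/1.08=46.2963; Δ=(50.0000−50.0000)/(75.4837−42.7939)=0.0000; B=V−Δ·S=46.2963
Node (2,2) S=104.8385: V=(p*·50.0000+(1−p*)·50.0000)/1.08=46.2963; Δ=(50.0000−50.0000)/(133.1449−75.4837)=0.0000; B=V−Δ·S=46.2963
Node (1,0) S=46.8000: V=(p*·46.2963+(1−p*)·30.3030)/1.08=37.7512; Δ=(46.2963−30.3030)/(59.4360−33.6960)=0.6213; B=V−Δ·S=8.6726
Node (1,1) S=82.5500: V=(p*·46.2963+(1−p*)·46.2963)/1.08=42.8669; Δ=(46.2963−46.2963)/(104.8385−59.4360)=0.0000; B=V−Δ·S=42.8669
Node (0,0) S=65.0000: V=(p*·42.8669+(1−p*)·37.7512)/1.08=38.0553; Δ=(42.8669−37.7512)/(82.5500−46.8000)=0.1431; B=V−Δ·S=28.7540
Root portfolio cost Δ·65+B reproduces V0=38.0553.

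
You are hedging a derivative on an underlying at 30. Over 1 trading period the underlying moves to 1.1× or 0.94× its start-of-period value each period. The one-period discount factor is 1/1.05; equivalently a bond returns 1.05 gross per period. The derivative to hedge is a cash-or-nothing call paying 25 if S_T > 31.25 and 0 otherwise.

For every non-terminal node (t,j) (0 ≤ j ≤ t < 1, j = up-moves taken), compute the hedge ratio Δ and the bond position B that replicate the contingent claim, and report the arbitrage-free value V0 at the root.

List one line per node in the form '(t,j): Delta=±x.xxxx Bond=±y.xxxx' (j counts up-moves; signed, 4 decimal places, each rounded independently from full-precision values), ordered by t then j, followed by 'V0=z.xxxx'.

Under the risk-neutral measure, an up-move has probability p* = (R−d)/(u−d) = 0.6875 and values discount at R = 1.05.
Terminal payoffs: V(1,0)=0.0000, V(1,1)=25.0000
(0,0): S=30.0000. Δ = (V_up−V_dn)/(S_up−S_dn) = (25.0000−0.0000)/(33.0000−28.2000) = 5.2083. V = [p*·25.0000 + (1−p*)·0.0000]/1.05 = 16.3690. B = V − Δ·S = -139.8810.
The time-0 hedge costs 16.3690, which is the no-arbitrage price.

(0,0): Delta=5.2083 Bond=-139.8810
V0=16.3690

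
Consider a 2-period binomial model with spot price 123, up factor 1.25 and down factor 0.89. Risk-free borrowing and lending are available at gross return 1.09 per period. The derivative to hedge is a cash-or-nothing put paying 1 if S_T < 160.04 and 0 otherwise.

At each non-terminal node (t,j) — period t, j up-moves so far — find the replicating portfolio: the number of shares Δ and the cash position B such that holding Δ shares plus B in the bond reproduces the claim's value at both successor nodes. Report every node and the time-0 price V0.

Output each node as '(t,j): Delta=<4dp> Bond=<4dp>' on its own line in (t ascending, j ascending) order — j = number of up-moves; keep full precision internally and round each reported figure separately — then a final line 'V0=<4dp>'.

The replicating-portfolio and risk-neutral prices coincide; use p* = (1.09−0.89)/(1.25−0.89) = 0.5556 for the latter.
Payoff layer (t=2): V(2,0)=1.0000, V(2,1)=1.0000, V(2,2)=0.0000
(1,0): S=109.4700. Δ = (V_up−V_dn)/(S_up−S_dn) = (1.0000−1.0000)/(136.8375−97.4283) = 0.0000. V = [p*·1.0000 + (1−p*)·1.0000]/1.09 = 0.9174. B = V − Δ·S = 0.9174.
(1,1): S=153.7500. Δ = (V_up−V_dn)/(S_up−S_dn) = (0.0000−1.0000)/(192.1875−136.8375) = -0.0181. V = [p*·0.0000 + (1−p*)·1.0000]/1.09 = 0.4077. B = V − Δ·S = 3.1855.
(0,0): S=123.0000. Δ = (V_up−V_dn)/(S_up−S_dn) = (0.4077−0.9174)/(153.7500−109.4700) = -0.0115. V = [p*·0.4077 + (1−p*)·0.9174]/1.09 = 0.5819. B = V − Δ·S = 1.9977.
Root portfolio cost Δ·123+B reproduces V0=0.5819.

(0,0): Delta=-0.0115 Bond=1.9977
(1,0): Delta=0.0000 Bond=0.9174
(1,1): Delta=-0.0181 Bond=3.1855
V0=0.5819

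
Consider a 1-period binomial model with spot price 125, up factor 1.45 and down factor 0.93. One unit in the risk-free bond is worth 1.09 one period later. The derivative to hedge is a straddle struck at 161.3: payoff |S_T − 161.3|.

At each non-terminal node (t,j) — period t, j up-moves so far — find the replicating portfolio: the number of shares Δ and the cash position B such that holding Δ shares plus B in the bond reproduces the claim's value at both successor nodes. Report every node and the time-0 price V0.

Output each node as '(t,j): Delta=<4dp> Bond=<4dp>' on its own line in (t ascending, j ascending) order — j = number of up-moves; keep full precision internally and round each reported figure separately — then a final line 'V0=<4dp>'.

(0,0): Delta=-0.3862 Bond=82.5141
V0=34.2449

No-arbitrage ⇒ martingale measure with p* = (R−d)/(u−d) = 0.3077.
At expiry t=1: V(1,0)=45.0500, V(1,1)=19.9500
Node (0,0) S=125.0000: V=(p*·19.9500+(1−p*)·45.0500)/1.09=34.2449; Δ=(19.9500−45.0500)/(181.2500−116.2500)=-0.3862; B=V−Δ·S=82.5141
Check: Δ(0,0)·S0 + B(0,0) = 34.2449 = V0.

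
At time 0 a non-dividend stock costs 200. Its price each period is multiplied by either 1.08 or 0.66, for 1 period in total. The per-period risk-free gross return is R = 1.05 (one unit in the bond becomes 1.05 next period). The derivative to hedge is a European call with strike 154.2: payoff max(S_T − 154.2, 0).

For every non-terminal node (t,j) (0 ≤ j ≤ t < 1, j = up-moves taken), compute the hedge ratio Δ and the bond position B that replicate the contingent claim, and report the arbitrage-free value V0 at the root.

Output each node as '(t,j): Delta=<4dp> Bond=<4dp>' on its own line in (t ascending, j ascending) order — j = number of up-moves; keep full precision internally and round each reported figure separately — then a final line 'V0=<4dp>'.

Risk-neutral probability p* = (R−d)/(u−d) = (1.05−0.66)/(1.08−0.66) = 0.9286.
Terminal values V(1,·): V(1,0)=0.0000, V(1,1)=61.8000
(0,0): S=200.0000. Δ = (V_up−V_dn)/(S_up−S_dn) = (61.8000−0.0000)/(216.0000−132.0000) = 0.7357. V = [p*·61.8000 + (1−p*)·0.0000]/1.05 = 54.6531. B = V − Δ·S = -92.4898.
Root portfolio cost Δ·200+B reproduces V0=54.6531.

(0,0): Delta=0.7357 Bond=-92.4898
V0=54.6531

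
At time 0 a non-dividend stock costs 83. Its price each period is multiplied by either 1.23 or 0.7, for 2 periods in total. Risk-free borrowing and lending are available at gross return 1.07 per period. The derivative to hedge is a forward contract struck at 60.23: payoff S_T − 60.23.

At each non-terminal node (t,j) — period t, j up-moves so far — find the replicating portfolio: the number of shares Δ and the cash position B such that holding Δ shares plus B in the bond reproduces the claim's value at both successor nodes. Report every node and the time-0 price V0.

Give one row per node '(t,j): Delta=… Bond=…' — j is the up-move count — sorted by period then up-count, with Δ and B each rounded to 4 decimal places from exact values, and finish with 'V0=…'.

Under the risk-neutral measure, an up-move has probability p* = (R−d)/(u−d) = 0.6981 and values discount at R = 1.07.
Terminal payoffs: V(2,0)=-19.5600, V(2,1)=11.2330, V(2,2)=65.3407
Node (1,0) S=58.1000: V=(p*·11.2330+(1−p*)·-19.5600)/1.07=1.8103; Δ=(11.2330−-19.5600)/(71.4630−40.6700)=1.0000; B=V−Δ·S=-56.2897
Node (1,1) S=102.0900: V=(p*·65.3407+(1−p*)·11.2330)/1.07=45.8003; Δ=(65.3407−11.2330)/(125.5707−71.4630)=1.0000; B=V−Δ·S=-56.2897
Node (0,0) S=83.0000: V=(p*·45.8003+(1−p*)·1.8103)/1.07=30.3928; Δ=(45.8003−1.8103)/(102.0900−58.1000)=1.0000; B=V−Δ·S=-52.6072
The time-0 hedge costs 30.3928, which is the no-arbitrage price.

(0,0): Delta=1.0000 Bond=-52.6072
(1,0): Delta=1.0000 Bond=-56.2897
(1,1): Delta=1.0000 Bond=-56.2897
V0=30.3928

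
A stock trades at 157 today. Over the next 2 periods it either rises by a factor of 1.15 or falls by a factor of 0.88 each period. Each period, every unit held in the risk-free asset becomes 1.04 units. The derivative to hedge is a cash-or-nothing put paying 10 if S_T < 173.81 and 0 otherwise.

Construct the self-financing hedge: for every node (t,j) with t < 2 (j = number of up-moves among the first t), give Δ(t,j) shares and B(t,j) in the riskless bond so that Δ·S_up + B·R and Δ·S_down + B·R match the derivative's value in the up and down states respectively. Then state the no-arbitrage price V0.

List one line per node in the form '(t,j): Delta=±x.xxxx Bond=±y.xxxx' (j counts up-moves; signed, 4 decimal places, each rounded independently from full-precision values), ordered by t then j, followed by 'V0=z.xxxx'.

Risk-neutral probability p* = (R−d)/(u−d) = (1.04−0.88)/(1.15−0.88) = 0.5926.
At expiry t=2: V(2,0)=10.0000, V(2,1)=10.0000, V(2,2)=0.0000
Node (1,0) S=138.1600: V=(p*·10.0000+(1−p*)·10.0000)/1.04=9.6154; Δ=(10.0000−10.0000)/(158.8840−121.5808)=0.0000; B=V−Δ·S=9.6154
Node (1,1) S=180.5500: V=(p*·0.0000+(1−p*)·10.0000)/1.04=3.9174; Δ=(0.0000−10.0000)/(207.6325−158.8840)=-0.2051; B=V−Δ·S=40.9544
Node (0,0) S=157.0000: V=(p*·3.9174+(1−p*)·9.6154)/1.04=5.9988; Δ=(3.9174−9.6154)/(180.5500−138.1600)=-0.1344; B=V−Δ·S=27.1026
Self-financing check: at every node Δ·S+B equals the discounted successor values.

(0,0): Delta=-0.1344 Bond=27.1026
(1,0): Delta=0.0000 Bond=9.6154
(1,1): Delta=-0.2051 Bond=40.9544
V0=5.9988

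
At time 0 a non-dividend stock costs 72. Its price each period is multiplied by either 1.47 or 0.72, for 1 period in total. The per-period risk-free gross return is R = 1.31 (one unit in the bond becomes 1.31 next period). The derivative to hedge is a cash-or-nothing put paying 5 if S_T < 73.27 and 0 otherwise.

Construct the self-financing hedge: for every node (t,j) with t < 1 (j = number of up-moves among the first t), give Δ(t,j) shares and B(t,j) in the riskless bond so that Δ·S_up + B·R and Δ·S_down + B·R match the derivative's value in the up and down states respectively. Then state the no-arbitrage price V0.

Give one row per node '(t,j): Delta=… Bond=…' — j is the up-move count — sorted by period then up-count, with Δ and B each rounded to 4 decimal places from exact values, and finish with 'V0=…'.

(0,0): Delta=-0.0926 Bond=7.4809
V0=0.8142

No-arbitrage ⇒ martingale measure with p* = (R−d)/(u−d) = 0.7867.
At expiry t=1: V(1,0)=5.0000, V(1,1)=0.0000
(0,0): S=72.0000. Δ = (V_up−V_dn)/(S_up−S_dn) = (0.0000−5.0000)/(105.8400−51.8400) = -0.0926. V = [p*·0.0000 + (1−p*)·5.0000]/1.31 = 0.8142. B = V − Δ·S = 7.4809.
The time-0 hedge costs 0.8142, which is the no-arbitrage price.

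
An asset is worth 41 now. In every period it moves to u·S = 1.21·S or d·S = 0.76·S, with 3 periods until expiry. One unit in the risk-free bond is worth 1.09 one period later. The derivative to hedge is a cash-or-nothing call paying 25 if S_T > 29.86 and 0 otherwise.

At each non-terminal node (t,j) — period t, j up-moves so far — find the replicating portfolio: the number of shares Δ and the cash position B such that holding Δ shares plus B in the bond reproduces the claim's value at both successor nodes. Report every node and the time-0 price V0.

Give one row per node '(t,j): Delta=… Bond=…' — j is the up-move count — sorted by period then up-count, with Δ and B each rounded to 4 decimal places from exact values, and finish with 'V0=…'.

(0,0): Delta=0.4461 Bond=-2.3699
(1,0): Delta=1.1995 Bond=-26.0609
(1,1): Delta=0.2740 Bond=5.9541
(2,0): Delta=0.0000 Bond=0.0000
(2,1): Delta=1.4735 Bond=-38.7360
(2,2): Delta=0.0000 Bond=22.9358
V0=15.9184

No-arbitrage ⇒ martingale measure with p* = (R−d)/(u−d) = 0.7333.
Terminal values V(3,·): V(3,0)=0.0000, V(3,1)=0.0000, V(3,2)=25.0000, V(3,3)=25.0000
  t=2,j=0: stock 23.6816 → up 28.6547 (V=0.0000), down 17.9980 (V=0.0000). Price 0.0000; hedge Δ=0.0000, bond B=0.0000.
  t=2,j=1: stock 37.7036 → up 45.6214 (V=25.0000), down 28.6547 (V=0.0000). Price 16.8196; hedge Δ=1.4735, bond B=-38.7360.
  t=2,j=2: stock 60.0281 → up 72.6340 (V=25.0000), down 45.6214 (V=25.0000). Price 22.9358; hedge Δ=0.0000, bond B=22.9358.
  t=1,j=0: stock 31.1600 → up 37.7036 (V=16.8196), down 23.6816 (V=0.0000). Price 11.3159; hedge Δ=1.1995, bond B=-26.0609.
  t=1,j=1: stock 49.6100 → up 60.0281 (V=22.9358), down 37.7036 (V=16.8196). Price 19.5457; hedge Δ=0.2740, bond B=5.9541.
  t=0,j=0: stock 41.0000 → up 49.6100 (V=19.5457), down 31.1600 (V=11.3159). Price 15.9184; hedge Δ=0.4461, bond B=-2.3699.
The time-0 hedge costs 15.9184, which is the no-arbitrage price.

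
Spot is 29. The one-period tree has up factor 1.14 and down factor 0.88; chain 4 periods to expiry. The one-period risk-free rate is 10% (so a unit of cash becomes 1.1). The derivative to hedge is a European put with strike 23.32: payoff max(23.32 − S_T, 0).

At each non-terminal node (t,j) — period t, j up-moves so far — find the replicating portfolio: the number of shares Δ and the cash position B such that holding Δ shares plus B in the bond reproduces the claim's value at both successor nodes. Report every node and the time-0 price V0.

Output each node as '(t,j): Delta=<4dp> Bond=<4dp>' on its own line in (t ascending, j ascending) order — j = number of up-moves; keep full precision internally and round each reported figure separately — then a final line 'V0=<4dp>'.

(0,0): Delta=-0.0066 Bond=0.2002
(1,0): Delta=-0.0408 Bond=1.0927
(1,1): Delta=-0.0018 Bond=0.0616
(2,0): Delta=-0.2272 Bond=5.3889
(2,1): Delta=-0.0146 Bond=0.4407
(2,2): Delta=0.0000 Bond=0.0000
(3,0): Delta=-1.0000 Bond=21.2000
(3,1): Delta=-0.1188 Bond=3.1511
(3,2): Delta=0.0000 Bond=0.0000
(3,3): Delta=0.0000 Bond=0.0000
V0=0.0089

The replicating-portfolio and risk-neutral prices coincide; use p* = (1.1−0.88)/(1.14−0.88) = 0.8462 for the latter.
Payoff layer (t=4): V(4,0)=5.9288, V(4,1)=0.7905, V(4,2)=0.0000, V(4,3)=0.0000, V(4,4)=0.0000
  t=3,j=0: stock 19.7627 → up 22.5295 (V=0.7905), down 17.3912 (V=5.9288). Price 1.4373; hedge Δ=-1.0000, bond B=21.2000.
  t=3,j=1: stock 25.6017 → up 29.1859 (V=0.0000), down 22.5295 (V=0.7905). Price 0.1106; hedge Δ=-0.1188, bond B=3.1511.
  t=3,j=2: stock 33.1658 → up 37.8090 (V=0.0000), down 29.1859 (V=0.0000). Price 0.0000; hedge Δ=0.0000, bond B=0.0000.
  t=3,j=3: stock 42.9648 → up 48.9798 (V=0.0000), down 37.8090 (V=0.0000). Price 0.0000; hedge Δ=0.0000, bond B=0.0000.
  t=2,j=0: stock 22.4576 → up 25.6017 (V=0.1106), down 19.7627 (V=1.4373). Price 0.2861; hedge Δ=-0.2272, bond B=5.3889.
  t=2,j=1: stock 29.0928 → up 33.1658 (V=0.0000), down 25.6017 (V=0.1106). Price 0.0155; hedge Δ=-0.0146, bond B=0.4407.
  t=2,j=2: stock 37.6884 → up 42.9648 (V=0.0000), down 33.1658 (V=0.0000). Price 0.0000; hedge Δ=0.0000, bond B=0.0000.
  t=1,j=0: stock 25.5200 → up 29.0928 (V=0.0155), down 22.4576 (V=0.2861). Price 0.0519; hedge Δ=-0.0408, bond B=1.0927.
  t=1,j=1: stock 33.0600 → up 37.6884 (V=0.0000), down 29.0928 (V=0.0155). Price 0.0022; hedge Δ=-0.0018, bond B=0.0616.
  t=0,j=0: stock 29.0000 → up 33.0600 (V=0.0022), down 25.5200 (V=0.0519). Price 0.0089; hedge Δ=-0.0066, bond B=0.2002.
Each (Δ,B) replicates both successor values, so the strategy is self-financing and V0 is arbitrage-free.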